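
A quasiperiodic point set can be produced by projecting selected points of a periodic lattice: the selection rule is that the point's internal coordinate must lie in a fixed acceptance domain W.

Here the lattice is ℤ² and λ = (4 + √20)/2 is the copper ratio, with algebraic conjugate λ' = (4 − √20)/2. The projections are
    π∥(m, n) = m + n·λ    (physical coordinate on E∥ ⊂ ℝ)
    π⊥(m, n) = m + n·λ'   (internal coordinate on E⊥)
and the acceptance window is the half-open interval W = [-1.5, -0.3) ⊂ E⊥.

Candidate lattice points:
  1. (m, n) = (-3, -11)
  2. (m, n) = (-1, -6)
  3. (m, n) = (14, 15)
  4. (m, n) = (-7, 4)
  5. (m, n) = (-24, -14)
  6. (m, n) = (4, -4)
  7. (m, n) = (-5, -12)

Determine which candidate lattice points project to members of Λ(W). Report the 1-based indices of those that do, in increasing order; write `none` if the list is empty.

1

Compute λ' = (4−√20)/2 = -0.236068, so π⊥(m,n) = m -0.236068·n.
candidate 1: (m,n)=(-3,-11) → π∥ = -3-11·λ ≈ -49.596748, π⊥ = -3-11·λ' ≈ -0.403252 ∈ [-1.5, -0.3) ⇒ IN Λ
candidate 2: (m,n)=(-1,-6) → π∥ = -1-6·λ ≈ -26.416408, π⊥ = -1-6·λ' ≈ 0.416408 ∉ [-1.5, -0.3) ⇒ out
candidate 3: (m,n)=(14,15) → π∥ = 14+15·λ ≈ 77.541020, π⊥ = 14+15·λ' ≈ 10.458980 ∉ [-1.5, -0.3) ⇒ out
candidate 4: (m,n)=(-7,4) → π∥ = -7+4·λ ≈ 9.944272, π⊥ = -7+4·λ' ≈ -7.944272 ∉ [-1.5, -0.3) ⇒ out
candidate 5: (m,n)=(-24,-14) → π∥ = -24-14·λ ≈ -83.304952, π⊥ = -24-14·λ' ≈ -20.695048 ∉ [-1.5, -0.3) ⇒ out
candidate 6: (m,n)=(4,-4) → π∥ = 4-4·λ ≈ -12.944272, π⊥ = 4-4·λ' ≈ 4.944272 ∉ [-1.5, -0.3) ⇒ out
candidate 7: (m,n)=(-5,-12) → π∥ = -5-12·λ ≈ -55.832816, π⊥ = -5-12·λ' ≈ -2.167184 ∉ [-1.5, -0.3) ⇒ out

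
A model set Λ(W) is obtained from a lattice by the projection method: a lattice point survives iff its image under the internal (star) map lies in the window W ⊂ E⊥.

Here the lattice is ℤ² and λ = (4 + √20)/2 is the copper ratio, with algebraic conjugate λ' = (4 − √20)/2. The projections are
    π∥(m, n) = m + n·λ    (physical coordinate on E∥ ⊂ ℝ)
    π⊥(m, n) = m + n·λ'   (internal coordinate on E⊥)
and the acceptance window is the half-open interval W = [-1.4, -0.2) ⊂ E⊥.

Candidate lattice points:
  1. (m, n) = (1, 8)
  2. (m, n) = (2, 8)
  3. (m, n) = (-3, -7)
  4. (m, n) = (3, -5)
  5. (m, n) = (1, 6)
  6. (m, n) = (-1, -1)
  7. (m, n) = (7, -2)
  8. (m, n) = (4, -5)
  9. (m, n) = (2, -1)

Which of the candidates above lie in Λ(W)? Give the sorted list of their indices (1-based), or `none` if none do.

1, 3, 5, 6

λ' = (4−√20)/2 ≈ -0.23607.
#1 (1,8): internal coord 1 + (8)·λ' = -0.88854; -0.88854 ∈ [-1.4, -0.2) → IN Λ
#2 (2,8): internal coord 2 + (8)·λ' = +0.11146; +0.11146 ∉ [-1.4, -0.2) → out
#3 (-3,-7): internal coord -3 + (-7)·λ' = -1.34752; -1.34752 ∈ [-1.4, -0.2) → IN Λ
#4 (3,-5): internal coord 3 + (-5)·λ' = +4.18034; +4.18034 ∉ [-1.4, -0.2) → out
#5 (1,6): internal coord 1 + (6)·λ' = -0.41641; -0.41641 ∈ [-1.4, -0.2) → IN Λ
#6 (-1,-1): internal coord -1 + (-1)·λ' = -0.76393; -0.76393 ∈ [-1.4, -0.2) → IN Λ
#7 (7,-2): internal coord 7 + (-2)·λ' = +7.47214; +7.47214 ∉ [-1.4, -0.2) → out
#8 (4,-5): internal coord 4 + (-5)·λ' = +5.18034; +5.18034 ∉ [-1.4, -0.2) → out
#9 (2,-1): internal coord 2 + (-1)·λ' = +2.23607; +2.23607 ∉ [-1.4, -0.2) → out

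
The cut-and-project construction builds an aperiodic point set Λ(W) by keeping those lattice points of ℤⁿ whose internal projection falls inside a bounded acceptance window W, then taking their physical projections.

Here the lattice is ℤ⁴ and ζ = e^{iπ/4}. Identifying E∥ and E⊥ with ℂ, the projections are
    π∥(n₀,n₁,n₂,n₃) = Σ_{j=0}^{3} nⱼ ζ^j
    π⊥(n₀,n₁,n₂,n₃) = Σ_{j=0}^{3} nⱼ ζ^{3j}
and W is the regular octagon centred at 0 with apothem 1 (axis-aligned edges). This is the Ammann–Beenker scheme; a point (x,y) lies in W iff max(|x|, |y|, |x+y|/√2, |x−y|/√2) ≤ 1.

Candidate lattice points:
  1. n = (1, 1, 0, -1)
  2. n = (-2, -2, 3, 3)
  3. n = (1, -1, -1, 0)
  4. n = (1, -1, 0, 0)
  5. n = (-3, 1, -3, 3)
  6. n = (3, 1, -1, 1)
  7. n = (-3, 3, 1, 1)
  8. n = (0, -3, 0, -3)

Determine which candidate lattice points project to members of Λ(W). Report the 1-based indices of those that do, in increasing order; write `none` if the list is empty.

1

π⊥(n) = n₀ + n₁ζ³ + n₂ζ⁶ + n₃ζ⁹ where ζ = e^{iπ/4}.
candidate 1: n = (1, 1, 0, -1) → π⊥ ≈ (-0.414214, +0.000000); max(|x|,|y|,|x±y|/√2) = 0.414214 ≤ 1 ⇒ ∈ W
candidate 2: n = (-2, -2, 3, 3) → π⊥ ≈ (+1.535534, -2.292893); max(|x|,|y|,|x±y|/√2) = 2.707107 > 1 ⇒ ∉ W
candidate 3: n = (1, -1, -1, 0) → π⊥ ≈ (+1.707107, +0.292893); max(|x|,|y|,|x±y|/√2) = 1.707107 > 1 ⇒ ∉ W
candidate 4: n = (1, -1, 0, 0) → π⊥ ≈ (+1.707107, -0.707107); max(|x|,|y|,|x±y|/√2) = 1.707107 > 1 ⇒ ∉ W
candidate 5: n = (-3, 1, -3, 3) → π⊥ ≈ (-1.585786, +5.828427); max(|x|,|y|,|x±y|/√2) = 5.828427 > 1 ⇒ ∉ W
candidate 6: n = (3, 1, -1, 1) → π⊥ ≈ (+3.000000, +2.414214); max(|x|,|y|,|x±y|/√2) = 3.828427 > 1 ⇒ ∉ W
candidate 7: n = (-3, 3, 1, 1) → π⊥ ≈ (-4.414214, +1.828427); max(|x|,|y|,|x±y|/√2) = 4.414214 > 1 ⇒ ∉ W
candidate 8: n = (0, -3, 0, -3) → π⊥ ≈ (+0.000000, -4.242641); max(|x|,|y|,|x±y|/√2) = 4.242641 > 1 ⇒ ∉ W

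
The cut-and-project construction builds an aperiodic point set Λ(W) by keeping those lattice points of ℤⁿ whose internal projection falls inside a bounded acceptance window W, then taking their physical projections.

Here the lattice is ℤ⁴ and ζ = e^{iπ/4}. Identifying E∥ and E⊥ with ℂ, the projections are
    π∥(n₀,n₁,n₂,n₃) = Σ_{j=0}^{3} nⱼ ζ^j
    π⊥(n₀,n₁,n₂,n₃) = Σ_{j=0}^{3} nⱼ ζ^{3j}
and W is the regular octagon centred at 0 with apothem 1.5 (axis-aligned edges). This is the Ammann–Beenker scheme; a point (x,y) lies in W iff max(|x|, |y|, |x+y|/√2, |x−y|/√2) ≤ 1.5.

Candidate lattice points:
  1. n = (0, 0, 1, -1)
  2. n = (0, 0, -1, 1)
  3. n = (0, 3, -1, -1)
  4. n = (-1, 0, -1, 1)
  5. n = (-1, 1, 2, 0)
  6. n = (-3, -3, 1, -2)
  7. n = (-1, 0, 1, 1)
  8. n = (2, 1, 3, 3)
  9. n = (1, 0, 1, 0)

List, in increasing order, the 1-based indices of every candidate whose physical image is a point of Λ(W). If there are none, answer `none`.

π⊥(n) = n₀ + n₁ζ³ + n₂ζ⁶ + n₃ζ⁹ where ζ = e^{iπ/4}.
candidate 1: n = (0, 0, 1, -1) → π⊥ ≈ (-0.707107, -1.707107); max(|x|,|y|,|x±y|/√2) = 1.707107 > 1.5 ⇒ ∉ W
candidate 2: n = (0, 0, -1, 1) → π⊥ ≈ (+0.707107, +1.707107); max(|x|,|y|,|x±y|/√2) = 1.707107 > 1.5 ⇒ ∉ W
candidate 3: n = (0, 3, -1, -1) → π⊥ ≈ (-2.828427, +2.414214); max(|x|,|y|,|x±y|/√2) = 3.707107 > 1.5 ⇒ ∉ W
candidate 4: n = (-1, 0, -1, 1) → π⊥ ≈ (-0.292893, +1.707107); max(|x|,|y|,|x±y|/√2) = 1.707107 > 1.5 ⇒ ∉ W
candidate 5: n = (-1, 1, 2, 0) → π⊥ ≈ (-1.707107, -1.292893); max(|x|,|y|,|x±y|/√2) = 2.121320 > 1.5 ⇒ ∉ W
candidate 6: n = (-3, -3, 1, -2) → π⊥ ≈ (-2.292893, -4.535534); max(|x|,|y|,|x±y|/√2) = 4.828427 > 1.5 ⇒ ∉ W
candidate 7: n = (-1, 0, 1, 1) → π⊥ ≈ (-0.292893, -0.292893); max(|x|,|y|,|x±y|/√2) = 0.414214 ≤ 1.5 ⇒ ∈ W
candidate 8: n = (2, 1, 3, 3) → π⊥ ≈ (+3.414214, -0.171573); max(|x|,|y|,|x±y|/√2) = 3.414214 > 1.5 ⇒ ∉ W
candidate 9: n = (1, 0, 1, 0) → π⊥ ≈ (+1.000000, -1.000000); max(|x|,|y|,|x±y|/√2) = 1.414214 ≤ 1.5 ⇒ ∈ W

7, 9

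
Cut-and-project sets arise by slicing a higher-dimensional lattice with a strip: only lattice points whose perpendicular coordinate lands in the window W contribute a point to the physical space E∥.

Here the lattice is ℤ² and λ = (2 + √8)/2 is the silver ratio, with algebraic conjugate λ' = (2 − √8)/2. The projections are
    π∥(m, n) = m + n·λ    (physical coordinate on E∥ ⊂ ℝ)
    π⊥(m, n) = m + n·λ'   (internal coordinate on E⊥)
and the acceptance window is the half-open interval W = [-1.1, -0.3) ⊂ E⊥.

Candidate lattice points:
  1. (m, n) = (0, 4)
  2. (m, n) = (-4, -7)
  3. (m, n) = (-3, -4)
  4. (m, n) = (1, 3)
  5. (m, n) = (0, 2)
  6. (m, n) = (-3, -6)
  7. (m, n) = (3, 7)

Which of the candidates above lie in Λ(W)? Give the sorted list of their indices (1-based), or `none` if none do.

5, 6

λ' = (2−√8)/2 ≈ -0.41421.
#1 (0,4): internal coord 0 + (4)·λ' = -1.65685; -1.65685 ∉ [-1.1, -0.3) → out
#2 (-4,-7): internal coord -4 + (-7)·λ' = -1.10051; -1.10051 ∉ [-1.1, -0.3) → out
#3 (-3,-4): internal coord -3 + (-4)·λ' = -1.34315; -1.34315 ∉ [-1.1, -0.3) → out
#4 (1,3): internal coord 1 + (3)·λ' = -0.24264; -0.24264 ∉ [-1.1, -0.3) → out
#5 (0,2): internal coord 0 + (2)·λ' = -0.82843; -0.82843 ∈ [-1.1, -0.3) → IN Λ
#6 (-3,-6): internal coord -3 + (-6)·λ' = -0.51472; -0.51472 ∈ [-1.1, -0.3) → IN Λ
#7 (3,7): internal coord 3 + (7)·λ' = +0.10051; +0.10051 ∉ [-1.1, -0.3) → out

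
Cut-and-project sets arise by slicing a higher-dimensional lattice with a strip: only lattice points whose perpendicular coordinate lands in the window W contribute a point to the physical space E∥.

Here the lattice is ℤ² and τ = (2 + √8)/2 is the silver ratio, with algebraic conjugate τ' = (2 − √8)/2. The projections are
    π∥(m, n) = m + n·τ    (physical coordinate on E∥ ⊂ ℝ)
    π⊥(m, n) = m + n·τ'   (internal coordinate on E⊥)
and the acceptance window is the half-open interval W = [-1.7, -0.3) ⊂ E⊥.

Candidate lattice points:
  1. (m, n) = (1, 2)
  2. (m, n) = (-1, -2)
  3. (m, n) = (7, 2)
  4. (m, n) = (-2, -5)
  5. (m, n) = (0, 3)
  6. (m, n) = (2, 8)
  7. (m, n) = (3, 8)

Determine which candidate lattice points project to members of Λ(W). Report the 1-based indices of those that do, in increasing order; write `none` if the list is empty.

5, 6, 7

Compute τ' = (2−√8)/2 = -0.4142, so π⊥(m,n) = m -0.4142·n.
#1 (1,2): internal coord 1 + (2)·τ' = +0.1716; +0.1716 ∉ [-1.7, -0.3) → out
#2 (-1,-2): internal coord -1 + (-2)·τ' = -0.1716; -0.1716 ∉ [-1.7, -0.3) → out
#3 (7,2): internal coord 7 + (2)·τ' = +6.1716; +6.1716 ∉ [-1.7, -0.3) → out
#4 (-2,-5): internal coord -2 + (-5)·τ' = +0.0711; +0.0711 ∉ [-1.7, -0.3) → out
#5 (0,3): internal coord 0 + (3)·τ' = -1.2426; -1.2426 ∈ [-1.7, -0.3) → IN Λ
#6 (2,8): internal coord 2 + (8)·τ' = -1.3137; -1.3137 ∈ [-1.7, -0.3) → IN Λ
#7 (3,8): internal coord 3 + (8)·τ' = -0.3137; -0.3137 ∈ [-1.7, -0.3) → IN Λ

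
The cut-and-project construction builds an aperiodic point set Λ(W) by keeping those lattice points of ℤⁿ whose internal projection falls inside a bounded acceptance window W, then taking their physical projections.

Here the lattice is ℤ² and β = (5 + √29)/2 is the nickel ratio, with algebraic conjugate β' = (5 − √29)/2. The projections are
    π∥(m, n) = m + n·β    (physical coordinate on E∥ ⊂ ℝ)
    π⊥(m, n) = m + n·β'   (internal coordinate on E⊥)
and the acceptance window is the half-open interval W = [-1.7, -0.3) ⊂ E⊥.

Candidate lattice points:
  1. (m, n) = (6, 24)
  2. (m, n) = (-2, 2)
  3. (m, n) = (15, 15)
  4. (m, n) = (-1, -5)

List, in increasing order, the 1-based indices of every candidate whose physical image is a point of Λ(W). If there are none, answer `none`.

none

Compute β' = (5−√29)/2 = -0.192582, so π⊥(m,n) = m -0.192582·n.
[1] lift (6,24): star map gives 1.378022; window check -1.7 ≤ 1.378022 < -0.3 is false → out
[2] lift (-2,2): star map gives -2.385165; window check -1.7 ≤ -2.385165 < -0.3 is false → out
[3] lift (15,15): star map gives 12.111264; window check -1.7 ≤ 12.111264 < -0.3 is false → out
[4] lift (-1,-5): star map gives -0.037088; window check -1.7 ≤ -0.037088 < -0.3 is false → out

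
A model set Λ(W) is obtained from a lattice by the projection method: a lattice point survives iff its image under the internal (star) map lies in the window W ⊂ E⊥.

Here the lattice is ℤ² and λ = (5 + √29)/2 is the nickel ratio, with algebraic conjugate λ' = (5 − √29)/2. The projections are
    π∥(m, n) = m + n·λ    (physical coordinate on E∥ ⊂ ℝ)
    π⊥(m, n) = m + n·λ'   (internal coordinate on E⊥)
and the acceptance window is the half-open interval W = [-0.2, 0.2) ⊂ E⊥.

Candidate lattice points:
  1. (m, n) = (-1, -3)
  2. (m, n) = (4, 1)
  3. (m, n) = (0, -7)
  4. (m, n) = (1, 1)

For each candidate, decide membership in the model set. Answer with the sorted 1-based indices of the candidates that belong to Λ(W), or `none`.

none

Numerically λ ≈ 5.19258 and λ' = −1/λ ≈ -0.19258.
candidate 1: (m,n)=(-1,-3) → π∥ = -1-3·λ ≈ -16.57775, π⊥ = -1-3·λ' ≈ -0.42225 ∉ [-0.2, 0.2) ⇒ out
candidate 2: (m,n)=(4,1) → π∥ = 4+1·λ ≈ 9.19258, π⊥ = 4+1·λ' ≈ 3.80742 ∉ [-0.2, 0.2) ⇒ out
candidate 3: (m,n)=(0,-7) → π∥ = 0-7·λ ≈ -36.34808, π⊥ = 0-7·λ' ≈ 1.34808 ∉ [-0.2, 0.2) ⇒ out
candidate 4: (m,n)=(1,1) → π∥ = 1+1·λ ≈ 6.19258, π⊥ = 1+1·λ' ≈ 0.80742 ∉ [-0.2, 0.2) ⇒ out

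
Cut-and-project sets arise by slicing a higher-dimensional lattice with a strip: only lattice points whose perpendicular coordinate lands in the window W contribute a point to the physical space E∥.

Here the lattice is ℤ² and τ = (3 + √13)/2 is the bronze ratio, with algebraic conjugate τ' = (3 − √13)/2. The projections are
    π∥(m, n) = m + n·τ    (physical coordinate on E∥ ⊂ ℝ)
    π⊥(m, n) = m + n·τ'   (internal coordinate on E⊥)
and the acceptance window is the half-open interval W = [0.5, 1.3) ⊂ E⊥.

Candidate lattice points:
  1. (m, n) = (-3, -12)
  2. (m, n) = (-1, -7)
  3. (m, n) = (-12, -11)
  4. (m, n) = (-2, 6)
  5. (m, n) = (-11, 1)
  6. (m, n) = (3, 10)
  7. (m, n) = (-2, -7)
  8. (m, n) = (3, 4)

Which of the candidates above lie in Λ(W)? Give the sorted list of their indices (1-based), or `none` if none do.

Numerically τ ≈ 3.3028 and τ' = −1/τ ≈ -0.3028.
[1] lift (-3,-12): star map gives 0.6333; window check 0.5 ≤ 0.6333 < 1.3 is true → IN Λ
[2] lift (-1,-7): star map gives 1.1194; window check 0.5 ≤ 1.1194 < 1.3 is true → IN Λ
[3] lift (-12,-11): star map gives -8.6695; window check 0.5 ≤ -8.6695 < 1.3 is false → out
[4] lift (-2,6): star map gives -3.8167; window check 0.5 ≤ -3.8167 < 1.3 is false → out
[5] lift (-11,1): star map gives -11.3028; window check 0.5 ≤ -11.3028 < 1.3 is false → out
[6] lift (3,10): star map gives -0.0278; window check 0.5 ≤ -0.0278 < 1.3 is false → out
[7] lift (-2,-7): star map gives 0.1194; window check 0.5 ≤ 0.1194 < 1.3 is false → out
[8] lift (3,4): star map gives 1.7889; window check 0.5 ≤ 1.7889 < 1.3 is false → out

1, 2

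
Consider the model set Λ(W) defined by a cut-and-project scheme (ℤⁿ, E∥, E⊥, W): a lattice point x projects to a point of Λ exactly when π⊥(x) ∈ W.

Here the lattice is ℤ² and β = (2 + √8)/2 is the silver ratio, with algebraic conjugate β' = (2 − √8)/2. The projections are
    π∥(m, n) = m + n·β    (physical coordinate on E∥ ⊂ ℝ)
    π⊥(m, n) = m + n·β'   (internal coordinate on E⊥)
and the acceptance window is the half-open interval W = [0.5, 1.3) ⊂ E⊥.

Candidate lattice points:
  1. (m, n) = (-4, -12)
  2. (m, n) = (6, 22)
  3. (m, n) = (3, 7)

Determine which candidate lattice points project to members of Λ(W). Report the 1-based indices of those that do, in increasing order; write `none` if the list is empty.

Compute β' = (2−√8)/2 = -0.414214, so π⊥(m,n) = m -0.414214·n.
[1] lift (-4,-12): star map gives 0.970563; window check 0.5 ≤ 0.970563 < 1.3 is true → IN Λ
[2] lift (6,22): star map gives -3.112698; window check 0.5 ≤ -3.112698 < 1.3 is false → out
[3] lift (3,7): star map gives 0.100505; window check 0.5 ≤ 0.100505 < 1.3 is false → out

1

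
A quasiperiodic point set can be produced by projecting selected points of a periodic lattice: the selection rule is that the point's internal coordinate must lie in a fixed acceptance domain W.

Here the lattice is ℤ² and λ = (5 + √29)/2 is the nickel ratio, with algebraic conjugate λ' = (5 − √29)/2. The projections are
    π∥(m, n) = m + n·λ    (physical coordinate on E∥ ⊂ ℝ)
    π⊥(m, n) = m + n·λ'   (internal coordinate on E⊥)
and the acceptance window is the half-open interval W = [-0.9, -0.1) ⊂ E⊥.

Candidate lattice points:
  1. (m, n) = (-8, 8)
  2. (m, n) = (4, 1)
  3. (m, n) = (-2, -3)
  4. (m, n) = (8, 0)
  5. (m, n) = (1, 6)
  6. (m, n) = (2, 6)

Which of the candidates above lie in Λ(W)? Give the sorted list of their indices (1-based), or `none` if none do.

Compute λ' = (5−√29)/2 = -0.19258, so π⊥(m,n) = m -0.19258·n.
candidate 1: (m,n)=(-8,8) → π∥ = -8+8·λ ≈ 33.54066, π⊥ = -8+8·λ' ≈ -9.54066 ∉ [-0.9, -0.1) ⇒ out
candidate 2: (m,n)=(4,1) → π∥ = 4+1·λ ≈ 9.19258, π⊥ = 4+1·λ' ≈ 3.80742 ∉ [-0.9, -0.1) ⇒ out
candidate 3: (m,n)=(-2,-3) → π∥ = -2-3·λ ≈ -17.57775, π⊥ = -2-3·λ' ≈ -1.42225 ∉ [-0.9, -0.1) ⇒ out
candidate 4: (m,n)=(8,0) → π∥ = 8+0·λ ≈ 8.00000, π⊥ = 8+0·λ' ≈ 8.00000 ∉ [-0.9, -0.1) ⇒ out
candidate 5: (m,n)=(1,6) → π∥ = 1+6·λ ≈ 32.15549, π⊥ = 1+6·λ' ≈ -0.15549 ∈ [-0.9, -0.1) ⇒ IN Λ
candidate 6: (m,n)=(2,6) → π∥ = 2+6·λ ≈ 33.15549, π⊥ = 2+6·λ' ≈ 0.84451 ∉ [-0.9, -0.1) ⇒ out

5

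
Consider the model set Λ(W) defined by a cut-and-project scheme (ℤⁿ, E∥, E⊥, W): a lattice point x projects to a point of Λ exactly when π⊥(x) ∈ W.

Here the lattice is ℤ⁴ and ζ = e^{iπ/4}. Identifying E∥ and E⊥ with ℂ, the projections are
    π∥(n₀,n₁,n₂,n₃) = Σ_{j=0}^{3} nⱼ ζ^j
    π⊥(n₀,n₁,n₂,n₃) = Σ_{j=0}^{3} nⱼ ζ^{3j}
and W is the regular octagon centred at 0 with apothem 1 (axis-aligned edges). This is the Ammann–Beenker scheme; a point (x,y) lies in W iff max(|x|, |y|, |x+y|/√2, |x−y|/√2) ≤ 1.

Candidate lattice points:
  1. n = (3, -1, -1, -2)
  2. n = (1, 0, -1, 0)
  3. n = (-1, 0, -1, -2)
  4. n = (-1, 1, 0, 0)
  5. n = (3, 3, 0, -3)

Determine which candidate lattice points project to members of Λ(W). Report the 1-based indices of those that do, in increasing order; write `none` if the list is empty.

none

π⊥(n) = n₀ + n₁ζ³ + n₂ζ⁶ + n₃ζ⁹ where ζ = e^{iπ/4}.
candidate 1: n = (3, -1, -1, -2) → π⊥ ≈ (+2.29289, -1.12132); max(|x|,|y|,|x±y|/√2) = 2.41421 > 1 ⇒ ∉ W
candidate 2: n = (1, 0, -1, 0) → π⊥ ≈ (+1.00000, +1.00000); max(|x|,|y|,|x±y|/√2) = 1.41421 > 1 ⇒ ∉ W
candidate 3: n = (-1, 0, -1, -2) → π⊥ ≈ (-2.41421, -0.41421); max(|x|,|y|,|x±y|/√2) = 2.41421 > 1 ⇒ ∉ W
candidate 4: n = (-1, 1, 0, 0) → π⊥ ≈ (-1.70711, +0.70711); max(|x|,|y|,|x±y|/√2) = 1.70711 > 1 ⇒ ∉ W
candidate 5: n = (3, 3, 0, -3) → π⊥ ≈ (-1.24264, +0.00000); max(|x|,|y|,|x±y|/√2) = 1.24264 > 1 ⇒ ∉ W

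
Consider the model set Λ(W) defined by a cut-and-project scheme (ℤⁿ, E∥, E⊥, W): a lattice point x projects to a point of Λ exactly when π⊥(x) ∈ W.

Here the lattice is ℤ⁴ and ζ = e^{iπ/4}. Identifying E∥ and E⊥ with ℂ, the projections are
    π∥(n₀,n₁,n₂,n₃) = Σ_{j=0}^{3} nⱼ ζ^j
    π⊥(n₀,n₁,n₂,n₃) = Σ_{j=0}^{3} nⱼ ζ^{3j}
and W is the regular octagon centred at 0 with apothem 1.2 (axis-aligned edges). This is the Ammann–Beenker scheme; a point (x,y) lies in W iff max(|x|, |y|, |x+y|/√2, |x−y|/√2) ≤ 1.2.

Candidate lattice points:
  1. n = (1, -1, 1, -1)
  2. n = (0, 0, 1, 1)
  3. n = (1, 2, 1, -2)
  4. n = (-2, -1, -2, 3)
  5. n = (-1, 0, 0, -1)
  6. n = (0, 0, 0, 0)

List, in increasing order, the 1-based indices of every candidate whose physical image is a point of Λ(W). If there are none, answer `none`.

2, 6

With ζ = e^{iπ/4} the internal vectors are ζ^0,ζ^3,ζ^6,ζ^9.
candidate 1: n = (1, -1, 1, -1) → π⊥ ≈ (+1.0000, -2.4142); max(|x|,|y|,|x±y|/√2) = 2.4142 > 1.2 ⇒ ∉ W
candidate 2: n = (0, 0, 1, 1) → π⊥ ≈ (+0.7071, -0.2929); max(|x|,|y|,|x±y|/√2) = 0.7071 ≤ 1.2 ⇒ ∈ W
candidate 3: n = (1, 2, 1, -2) → π⊥ ≈ (-1.8284, -1.0000); max(|x|,|y|,|x±y|/√2) = 2.0000 > 1.2 ⇒ ∉ W
candidate 4: n = (-2, -1, -2, 3) → π⊥ ≈ (+0.8284, +3.4142); max(|x|,|y|,|x±y|/√2) = 3.4142 > 1.2 ⇒ ∉ W
candidate 5: n = (-1, 0, 0, -1) → π⊥ ≈ (-1.7071, -0.7071); max(|x|,|y|,|x±y|/√2) = 1.7071 > 1.2 ⇒ ∉ W
candidate 6: n = (0, 0, 0, 0) → π⊥ ≈ (+0.0000, +0.0000); max(|x|,|y|,|x±y|/√2) = 0.0000 ≤ 1.2 ⇒ ∈ W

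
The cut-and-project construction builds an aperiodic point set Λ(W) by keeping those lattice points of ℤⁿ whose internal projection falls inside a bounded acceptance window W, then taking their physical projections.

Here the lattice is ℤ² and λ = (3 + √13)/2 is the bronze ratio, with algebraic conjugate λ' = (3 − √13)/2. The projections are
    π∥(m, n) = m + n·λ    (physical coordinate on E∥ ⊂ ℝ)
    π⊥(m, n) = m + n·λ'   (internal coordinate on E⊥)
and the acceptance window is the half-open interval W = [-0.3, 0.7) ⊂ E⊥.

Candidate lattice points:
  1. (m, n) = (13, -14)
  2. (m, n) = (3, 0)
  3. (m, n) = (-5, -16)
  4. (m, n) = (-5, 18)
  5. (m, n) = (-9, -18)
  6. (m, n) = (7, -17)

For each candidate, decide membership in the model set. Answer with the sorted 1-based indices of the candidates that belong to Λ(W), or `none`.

3

Compute λ' = (3−√13)/2 = -0.30278, so π⊥(m,n) = m -0.30278·n.
#1 (13,-14): internal coord 13 + (-14)·λ' = +17.23886; +17.23886 ∉ [-0.3, 0.7) → out
#2 (3,0): internal coord 3 + (0)·λ' = +3.00000; +3.00000 ∉ [-0.3, 0.7) → out
#3 (-5,-16): internal coord -5 + (-16)·λ' = -0.15559; -0.15559 ∈ [-0.3, 0.7) → IN Λ
#4 (-5,18): internal coord -5 + (18)·λ' = -10.44996; -10.44996 ∉ [-0.3, 0.7) → out
#5 (-9,-18): internal coord -9 + (-18)·λ' = -3.55004; -3.55004 ∉ [-0.3, 0.7) → out
#6 (7,-17): internal coord 7 + (-17)·λ' = +12.14719; +12.14719 ∉ [-0.3, 0.7) → out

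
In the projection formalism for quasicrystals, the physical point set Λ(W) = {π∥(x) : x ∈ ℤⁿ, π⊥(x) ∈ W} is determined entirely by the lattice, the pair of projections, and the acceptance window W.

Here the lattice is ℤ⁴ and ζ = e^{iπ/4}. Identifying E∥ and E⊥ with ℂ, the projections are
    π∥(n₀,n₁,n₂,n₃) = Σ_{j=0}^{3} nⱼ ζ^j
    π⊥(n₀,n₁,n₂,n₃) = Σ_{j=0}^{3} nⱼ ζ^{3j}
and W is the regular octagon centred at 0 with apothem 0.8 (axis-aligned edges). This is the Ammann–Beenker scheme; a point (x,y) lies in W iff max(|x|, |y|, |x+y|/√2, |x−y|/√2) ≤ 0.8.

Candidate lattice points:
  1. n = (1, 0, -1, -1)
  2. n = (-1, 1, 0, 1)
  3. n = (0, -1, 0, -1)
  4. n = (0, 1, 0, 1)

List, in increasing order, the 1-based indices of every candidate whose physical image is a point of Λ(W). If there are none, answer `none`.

1

π⊥(n) = n₀ + n₁ζ³ + n₂ζ⁶ + n₃ζ⁹ where ζ = e^{iπ/4}.
candidate 1: n = (1, 0, -1, -1) → π⊥ ≈ (+0.2929, +0.2929); max(|x|,|y|,|x±y|/√2) = 0.4142 ≤ 0.8 ⇒ ∈ W
candidate 2: n = (-1, 1, 0, 1) → π⊥ ≈ (-1.0000, +1.4142); max(|x|,|y|,|x±y|/√2) = 1.7071 > 0.8 ⇒ ∉ W
candidate 3: n = (0, -1, 0, -1) → π⊥ ≈ (+0.0000, -1.4142); max(|x|,|y|,|x±y|/√2) = 1.4142 > 0.8 ⇒ ∉ W
candidate 4: n = (0, 1, 0, 1) → π⊥ ≈ (+0.0000, +1.4142); max(|x|,|y|,|x±y|/√2) = 1.4142 > 0.8 ⇒ ∉ W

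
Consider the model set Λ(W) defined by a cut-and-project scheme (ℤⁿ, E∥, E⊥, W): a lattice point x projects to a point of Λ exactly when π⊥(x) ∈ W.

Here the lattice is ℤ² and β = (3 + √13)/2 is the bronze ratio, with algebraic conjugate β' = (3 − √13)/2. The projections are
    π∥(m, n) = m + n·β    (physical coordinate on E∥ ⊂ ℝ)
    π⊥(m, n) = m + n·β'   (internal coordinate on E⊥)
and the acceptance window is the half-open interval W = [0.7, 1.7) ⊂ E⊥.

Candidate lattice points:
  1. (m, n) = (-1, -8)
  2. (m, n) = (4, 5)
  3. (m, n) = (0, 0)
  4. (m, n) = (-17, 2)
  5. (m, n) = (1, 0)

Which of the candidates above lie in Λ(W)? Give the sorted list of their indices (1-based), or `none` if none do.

1, 5

Numerically β ≈ 3.3028 and β' = −1/β ≈ -0.3028.
#1 (-1,-8): internal coord -1 + (-8)·β' = +1.4222; +1.4222 ∈ [0.7, 1.7) → IN Λ
#2 (4,5): internal coord 4 + (5)·β' = +2.4861; +2.4861 ∉ [0.7, 1.7) → out
#3 (0,0): internal coord 0 + (0)·β' = +0.0000; +0.0000 ∉ [0.7, 1.7) → out
#4 (-17,2): internal coord -17 + (2)·β' = -17.6056; -17.6056 ∉ [0.7, 1.7) → out
#5 (1,0): internal coord 1 + (0)·β' = +1.0000; +1.0000 ∈ [0.7, 1.7) → IN Λ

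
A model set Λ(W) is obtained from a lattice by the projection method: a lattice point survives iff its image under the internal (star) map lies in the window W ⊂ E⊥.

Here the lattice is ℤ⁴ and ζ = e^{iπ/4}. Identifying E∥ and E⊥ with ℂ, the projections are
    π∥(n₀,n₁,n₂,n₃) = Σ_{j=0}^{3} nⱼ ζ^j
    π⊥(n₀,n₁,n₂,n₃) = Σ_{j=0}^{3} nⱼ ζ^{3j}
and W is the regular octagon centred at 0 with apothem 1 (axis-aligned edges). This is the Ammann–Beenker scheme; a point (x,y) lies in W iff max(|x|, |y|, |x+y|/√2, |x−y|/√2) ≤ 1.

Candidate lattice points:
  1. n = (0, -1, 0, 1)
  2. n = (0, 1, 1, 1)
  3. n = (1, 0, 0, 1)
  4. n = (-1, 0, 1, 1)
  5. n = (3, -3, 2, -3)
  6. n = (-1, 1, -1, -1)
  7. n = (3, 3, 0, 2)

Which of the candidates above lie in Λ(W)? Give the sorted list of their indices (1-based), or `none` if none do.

With ζ = e^{iπ/4} the internal vectors are ζ^0,ζ^3,ζ^6,ζ^9.
#1 (0, -1, 0, 1): internal (1.41421, 0.00000); octagon support 1.41421 vs apothem 1 → ∉ W
#2 (0, 1, 1, 1): internal (0.00000, 0.41421); octagon support 0.41421 vs apothem 1 → ∈ W
#3 (1, 0, 0, 1): internal (1.70711, 0.70711); octagon support 1.70711 vs apothem 1 → ∉ W
#4 (-1, 0, 1, 1): internal (-0.29289, -0.29289); octagon support 0.41421 vs apothem 1 → ∈ W
#5 (3, -3, 2, -3): internal (3.00000, -6.24264); octagon support 6.53553 vs apothem 1 → ∉ W
#6 (-1, 1, -1, -1): internal (-2.41421, 1.00000); octagon support 2.41421 vs apothem 1 → ∉ W
#7 (3, 3, 0, 2): internal (2.29289, 3.53553); octagon support 4.12132 vs apothem 1 → ∉ W

2, 4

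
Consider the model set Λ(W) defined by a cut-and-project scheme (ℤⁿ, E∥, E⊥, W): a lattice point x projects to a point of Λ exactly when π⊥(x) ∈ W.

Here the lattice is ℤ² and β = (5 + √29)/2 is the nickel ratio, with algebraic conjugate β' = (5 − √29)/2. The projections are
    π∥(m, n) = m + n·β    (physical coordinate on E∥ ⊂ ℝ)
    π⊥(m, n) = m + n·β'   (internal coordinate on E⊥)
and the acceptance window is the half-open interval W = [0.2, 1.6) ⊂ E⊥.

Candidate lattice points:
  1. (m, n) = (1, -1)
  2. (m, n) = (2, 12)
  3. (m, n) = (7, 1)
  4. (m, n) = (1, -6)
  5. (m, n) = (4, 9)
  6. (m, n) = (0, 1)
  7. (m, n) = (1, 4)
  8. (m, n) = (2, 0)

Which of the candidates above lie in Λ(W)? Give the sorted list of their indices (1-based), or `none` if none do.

β' = (5−√29)/2 ≈ -0.192582.
[1] lift (1,-1): star map gives 1.192582; window check 0.2 ≤ 1.192582 < 1.6 is true → IN Λ
[2] lift (2,12): star map gives -0.310989; window check 0.2 ≤ -0.310989 < 1.6 is false → out
[3] lift (7,1): star map gives 6.807418; window check 0.2 ≤ 6.807418 < 1.6 is false → out
[4] lift (1,-6): star map gives 2.155494; window check 0.2 ≤ 2.155494 < 1.6 is false → out
[5] lift (4,9): star map gives 2.266758; window check 0.2 ≤ 2.266758 < 1.6 is false → out
[6] lift (0,1): star map gives -0.192582; window check 0.2 ≤ -0.192582 < 1.6 is false → out
[7] lift (1,4): star map gives 0.229670; window check 0.2 ≤ 0.229670 < 1.6 is true → IN Λ
[8] lift (2,0): star map gives 2.000000; window check 0.2 ≤ 2.000000 < 1.6 is false → out

1, 7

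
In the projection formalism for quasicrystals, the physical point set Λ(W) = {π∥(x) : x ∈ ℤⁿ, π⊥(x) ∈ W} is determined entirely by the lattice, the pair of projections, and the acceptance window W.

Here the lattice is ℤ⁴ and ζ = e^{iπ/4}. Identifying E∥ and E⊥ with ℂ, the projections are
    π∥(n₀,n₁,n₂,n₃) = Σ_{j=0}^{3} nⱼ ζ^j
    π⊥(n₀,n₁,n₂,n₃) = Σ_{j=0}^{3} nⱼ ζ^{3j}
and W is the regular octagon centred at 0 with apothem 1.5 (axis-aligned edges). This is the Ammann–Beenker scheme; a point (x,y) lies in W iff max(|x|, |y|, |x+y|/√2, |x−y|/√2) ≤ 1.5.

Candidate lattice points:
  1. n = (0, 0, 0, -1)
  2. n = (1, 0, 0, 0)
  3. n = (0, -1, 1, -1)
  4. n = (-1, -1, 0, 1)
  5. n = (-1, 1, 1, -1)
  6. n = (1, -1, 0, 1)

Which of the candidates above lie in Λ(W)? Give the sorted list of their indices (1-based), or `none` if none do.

π⊥(n) = n₀ + n₁ζ³ + n₂ζ⁶ + n₃ζ⁹ where ζ = e^{iπ/4}.
#1 (0, 0, 0, -1): internal (-0.707107, -0.707107); octagon support 1.000000 vs apothem 1.5 → ∈ W
#2 (1, 0, 0, 0): internal (1.000000, 0.000000); octagon support 1.000000 vs apothem 1.5 → ∈ W
#3 (0, -1, 1, -1): internal (0.000000, -2.414214); octagon support 2.414214 vs apothem 1.5 → ∉ W
#4 (-1, -1, 0, 1): internal (0.414214, 0.000000); octagon support 0.414214 vs apothem 1.5 → ∈ W
#5 (-1, 1, 1, -1): internal (-2.414214, -1.000000); octagon support 2.414214 vs apothem 1.5 → ∉ W
#6 (1, -1, 0, 1): internal (2.414214, 0.000000); octagon support 2.414214 vs apothem 1.5 → ∉ W

1, 2, 4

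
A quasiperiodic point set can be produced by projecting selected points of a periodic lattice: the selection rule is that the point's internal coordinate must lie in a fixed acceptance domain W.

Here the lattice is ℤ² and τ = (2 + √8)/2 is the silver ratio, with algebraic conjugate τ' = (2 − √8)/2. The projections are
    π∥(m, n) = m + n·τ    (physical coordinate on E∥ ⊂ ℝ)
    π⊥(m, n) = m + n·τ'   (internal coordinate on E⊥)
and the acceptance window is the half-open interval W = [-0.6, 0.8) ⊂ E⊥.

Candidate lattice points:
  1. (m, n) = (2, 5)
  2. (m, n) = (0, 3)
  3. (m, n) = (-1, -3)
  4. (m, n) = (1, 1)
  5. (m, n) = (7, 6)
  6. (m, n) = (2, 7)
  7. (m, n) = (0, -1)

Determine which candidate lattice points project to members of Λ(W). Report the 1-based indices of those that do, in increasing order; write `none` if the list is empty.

τ' = (2−√8)/2 ≈ -0.414214.
#1 (2,5): internal coord 2 + (5)·τ' = -0.071068; -0.071068 ∈ [-0.6, 0.8) → IN Λ
#2 (0,3): internal coord 0 + (3)·τ' = -1.242641; -1.242641 ∉ [-0.6, 0.8) → out
#3 (-1,-3): internal coord -1 + (-3)·τ' = +0.242641; +0.242641 ∈ [-0.6, 0.8) → IN Λ
#4 (1,1): internal coord 1 + (1)·τ' = +0.585786; +0.585786 ∈ [-0.6, 0.8) → IN Λ
#5 (7,6): internal coord 7 + (6)·τ' = +4.514719; +4.514719 ∉ [-0.6, 0.8) → out
#6 (2,7): internal coord 2 + (7)·τ' = -0.899495; -0.899495 ∉ [-0.6, 0.8) → out
#7 (0,-1): internal coord 0 + (-1)·τ' = +0.414214; +0.414214 ∈ [-0.6, 0.8) → IN Λ

1, 3, 4, 7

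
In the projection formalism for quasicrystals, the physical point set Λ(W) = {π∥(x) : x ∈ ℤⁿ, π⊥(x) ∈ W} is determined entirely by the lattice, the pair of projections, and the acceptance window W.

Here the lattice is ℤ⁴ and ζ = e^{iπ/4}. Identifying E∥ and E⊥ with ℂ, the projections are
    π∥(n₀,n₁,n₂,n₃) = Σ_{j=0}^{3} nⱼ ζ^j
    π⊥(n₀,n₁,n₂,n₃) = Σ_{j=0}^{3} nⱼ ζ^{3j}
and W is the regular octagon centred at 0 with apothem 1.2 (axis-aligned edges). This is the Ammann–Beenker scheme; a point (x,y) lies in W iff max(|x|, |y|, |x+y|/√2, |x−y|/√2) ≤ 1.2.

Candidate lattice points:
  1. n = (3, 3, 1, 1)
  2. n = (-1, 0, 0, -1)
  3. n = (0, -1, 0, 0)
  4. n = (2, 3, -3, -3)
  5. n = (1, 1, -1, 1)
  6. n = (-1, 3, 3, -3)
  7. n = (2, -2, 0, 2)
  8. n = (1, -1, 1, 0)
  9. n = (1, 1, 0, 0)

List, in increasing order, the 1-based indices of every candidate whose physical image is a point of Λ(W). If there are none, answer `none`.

3, 9

With ζ = e^{iπ/4} the internal vectors are ζ^0,ζ^3,ζ^6,ζ^9.
#1 (3, 3, 1, 1): internal (1.5858, 1.8284); octagon support 2.4142 vs apothem 1.2 → ∉ W
#2 (-1, 0, 0, -1): internal (-1.7071, -0.7071); octagon support 1.7071 vs apothem 1.2 → ∉ W
#3 (0, -1, 0, 0): internal (0.7071, -0.7071); octagon support 1.0000 vs apothem 1.2 → ∈ W
#4 (2, 3, -3, -3): internal (-2.2426, 3.0000); octagon support 3.7071 vs apothem 1.2 → ∉ W
#5 (1, 1, -1, 1): internal (1.0000, 2.4142); octagon support 2.4142 vs apothem 1.2 → ∉ W
#6 (-1, 3, 3, -3): internal (-5.2426, -3.0000); octagon support 5.8284 vs apothem 1.2 → ∉ W
#7 (2, -2, 0, 2): internal (4.8284, 0.0000); octagon support 4.8284 vs apothem 1.2 → ∉ W
#8 (1, -1, 1, 0): internal (1.7071, -1.7071); octagon support 2.4142 vs apothem 1.2 → ∉ W
#9 (1, 1, 0, 0): internal (0.2929, 0.7071); octagon support 0.7071 vs apothem 1.2 → ∈ W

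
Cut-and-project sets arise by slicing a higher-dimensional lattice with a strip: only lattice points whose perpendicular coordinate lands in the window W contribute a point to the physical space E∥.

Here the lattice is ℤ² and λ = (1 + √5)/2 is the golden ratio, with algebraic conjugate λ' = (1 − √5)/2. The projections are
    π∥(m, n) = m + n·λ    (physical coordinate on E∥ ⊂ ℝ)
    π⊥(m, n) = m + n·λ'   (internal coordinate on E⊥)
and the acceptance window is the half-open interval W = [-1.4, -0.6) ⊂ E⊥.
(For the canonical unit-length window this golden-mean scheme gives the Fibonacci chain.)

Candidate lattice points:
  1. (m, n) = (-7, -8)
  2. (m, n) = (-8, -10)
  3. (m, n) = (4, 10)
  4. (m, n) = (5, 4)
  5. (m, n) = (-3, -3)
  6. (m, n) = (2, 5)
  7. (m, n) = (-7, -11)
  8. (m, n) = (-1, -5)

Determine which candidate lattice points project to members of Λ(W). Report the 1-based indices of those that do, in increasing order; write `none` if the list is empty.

λ' = (1−√5)/2 ≈ -0.6180.
#1 (-7,-8): internal coord -7 + (-8)·λ' = -2.0557; -2.0557 ∉ [-1.4, -0.6) → out
#2 (-8,-10): internal coord -8 + (-10)·λ' = -1.8197; -1.8197 ∉ [-1.4, -0.6) → out
#3 (4,10): internal coord 4 + (10)·λ' = -2.1803; -2.1803 ∉ [-1.4, -0.6) → out
#4 (5,4): internal coord 5 + (4)·λ' = +2.5279; +2.5279 ∉ [-1.4, -0.6) → out
#5 (-3,-3): internal coord -3 + (-3)·λ' = -1.1459; -1.1459 ∈ [-1.4, -0.6) → IN Λ
#6 (2,5): internal coord 2 + (5)·λ' = -1.0902; -1.0902 ∈ [-1.4, -0.6) → IN Λ
#7 (-7,-11): internal coord -7 + (-11)·λ' = -0.2016; -0.2016 ∉ [-1.4, -0.6) → out
#8 (-1,-5): internal coord -1 + (-5)·λ' = +2.0902; +2.0902 ∉ [-1.4, -0.6) → out

5, 6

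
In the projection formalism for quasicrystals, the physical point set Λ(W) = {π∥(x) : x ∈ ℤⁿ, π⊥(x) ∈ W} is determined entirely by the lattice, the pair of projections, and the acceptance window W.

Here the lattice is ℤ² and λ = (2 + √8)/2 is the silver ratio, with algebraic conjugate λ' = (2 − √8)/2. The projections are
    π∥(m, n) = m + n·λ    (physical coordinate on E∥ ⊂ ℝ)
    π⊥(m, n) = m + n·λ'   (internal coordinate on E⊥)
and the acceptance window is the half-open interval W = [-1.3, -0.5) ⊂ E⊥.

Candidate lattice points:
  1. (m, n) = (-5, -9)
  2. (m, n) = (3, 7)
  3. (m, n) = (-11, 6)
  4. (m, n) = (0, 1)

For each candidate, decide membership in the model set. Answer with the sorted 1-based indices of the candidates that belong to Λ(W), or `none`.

Numerically λ ≈ 2.4142 and λ' = −1/λ ≈ -0.4142.
candidate 1: (m,n)=(-5,-9) → π∥ = -5-9·λ ≈ -26.7279, π⊥ = -5-9·λ' ≈ -1.2721 ∈ [-1.3, -0.5) ⇒ IN Λ
candidate 2: (m,n)=(3,7) → π∥ = 3+7·λ ≈ 19.8995, π⊥ = 3+7·λ' ≈ 0.1005 ∉ [-1.3, -0.5) ⇒ out
candidate 3: (m,n)=(-11,6) → π∥ = -11+6·λ ≈ 3.4853, π⊥ = -11+6·λ' ≈ -13.4853 ∉ [-1.3, -0.5) ⇒ out
candidate 4: (m,n)=(0,1) → π∥ = 0+1·λ ≈ 2.4142, π⊥ = 0+1·λ' ≈ -0.4142 ∉ [-1.3, -0.5) ⇒ out

1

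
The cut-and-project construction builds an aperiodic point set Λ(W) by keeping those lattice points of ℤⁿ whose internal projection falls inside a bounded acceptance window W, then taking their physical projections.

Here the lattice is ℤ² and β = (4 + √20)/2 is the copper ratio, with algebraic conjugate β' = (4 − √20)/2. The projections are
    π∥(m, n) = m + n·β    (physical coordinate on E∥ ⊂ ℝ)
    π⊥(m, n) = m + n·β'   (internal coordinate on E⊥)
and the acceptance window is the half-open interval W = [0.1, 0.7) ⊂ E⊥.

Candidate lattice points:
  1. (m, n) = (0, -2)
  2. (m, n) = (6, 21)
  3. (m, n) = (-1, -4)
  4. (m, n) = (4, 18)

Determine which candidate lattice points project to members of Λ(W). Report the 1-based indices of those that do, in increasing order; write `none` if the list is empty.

Compute β' = (4−√20)/2 = -0.2361, so π⊥(m,n) = m -0.2361·n.
candidate 1: (m,n)=(0,-2) → π∥ = 0-2·β ≈ -8.4721, π⊥ = 0-2·β' ≈ 0.4721 ∈ [0.1, 0.7) ⇒ IN Λ
candidate 2: (m,n)=(6,21) → π∥ = 6+21·β ≈ 94.9574, π⊥ = 6+21·β' ≈ 1.0426 ∉ [0.1, 0.7) ⇒ out
candidate 3: (m,n)=(-1,-4) → π∥ = -1-4·β ≈ -17.9443, π⊥ = -1-4·β' ≈ -0.0557 ∉ [0.1, 0.7) ⇒ out
candidate 4: (m,n)=(4,18) → π∥ = 4+18·β ≈ 80.2492, π⊥ = 4+18·β' ≈ -0.2492 ∉ [0.1, 0.7) ⇒ out

1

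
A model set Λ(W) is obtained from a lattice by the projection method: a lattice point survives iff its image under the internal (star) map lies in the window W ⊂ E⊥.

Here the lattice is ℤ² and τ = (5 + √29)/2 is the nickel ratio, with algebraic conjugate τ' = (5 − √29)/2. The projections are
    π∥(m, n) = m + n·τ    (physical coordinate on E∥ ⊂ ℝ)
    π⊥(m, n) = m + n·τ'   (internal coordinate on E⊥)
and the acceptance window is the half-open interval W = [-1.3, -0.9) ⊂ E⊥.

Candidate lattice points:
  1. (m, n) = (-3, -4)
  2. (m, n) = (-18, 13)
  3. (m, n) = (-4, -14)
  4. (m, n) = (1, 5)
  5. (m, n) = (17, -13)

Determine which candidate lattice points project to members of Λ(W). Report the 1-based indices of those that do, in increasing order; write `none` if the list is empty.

Numerically τ ≈ 5.1926 and τ' = −1/τ ≈ -0.1926.
#1 (-3,-4): internal coord -3 + (-4)·τ' = -2.2297; -2.2297 ∉ [-1.3, -0.9) → out
#2 (-18,13): internal coord -18 + (13)·τ' = -20.5036; -20.5036 ∉ [-1.3, -0.9) → out
#3 (-4,-14): internal coord -4 + (-14)·τ' = -1.3038; -1.3038 ∉ [-1.3, -0.9) → out
#4 (1,5): internal coord 1 + (5)·τ' = +0.0371; +0.0371 ∉ [-1.3, -0.9) → out
#5 (17,-13): internal coord 17 + (-13)·τ' = +19.5036; +19.5036 ∉ [-1.3, -0.9) → out

none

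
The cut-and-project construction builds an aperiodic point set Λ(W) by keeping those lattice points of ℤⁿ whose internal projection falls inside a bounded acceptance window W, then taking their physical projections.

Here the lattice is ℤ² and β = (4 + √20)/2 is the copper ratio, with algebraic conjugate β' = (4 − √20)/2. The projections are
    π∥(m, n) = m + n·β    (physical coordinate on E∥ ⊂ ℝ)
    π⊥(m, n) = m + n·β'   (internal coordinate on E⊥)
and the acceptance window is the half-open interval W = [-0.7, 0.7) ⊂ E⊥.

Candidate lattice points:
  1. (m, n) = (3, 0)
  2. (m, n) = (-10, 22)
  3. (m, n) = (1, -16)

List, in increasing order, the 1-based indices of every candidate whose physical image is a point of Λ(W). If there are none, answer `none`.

none

β' = (4−√20)/2 ≈ -0.23607.
[1] lift (3,0): star map gives 3.00000; window check -0.7 ≤ 3.00000 < 0.7 is false → out
[2] lift (-10,22): star map gives -15.19350; window check -0.7 ≤ -15.19350 < 0.7 is false → out
[3] lift (1,-16): star map gives 4.77709; window check -0.7 ≤ 4.77709 < 0.7 is false → out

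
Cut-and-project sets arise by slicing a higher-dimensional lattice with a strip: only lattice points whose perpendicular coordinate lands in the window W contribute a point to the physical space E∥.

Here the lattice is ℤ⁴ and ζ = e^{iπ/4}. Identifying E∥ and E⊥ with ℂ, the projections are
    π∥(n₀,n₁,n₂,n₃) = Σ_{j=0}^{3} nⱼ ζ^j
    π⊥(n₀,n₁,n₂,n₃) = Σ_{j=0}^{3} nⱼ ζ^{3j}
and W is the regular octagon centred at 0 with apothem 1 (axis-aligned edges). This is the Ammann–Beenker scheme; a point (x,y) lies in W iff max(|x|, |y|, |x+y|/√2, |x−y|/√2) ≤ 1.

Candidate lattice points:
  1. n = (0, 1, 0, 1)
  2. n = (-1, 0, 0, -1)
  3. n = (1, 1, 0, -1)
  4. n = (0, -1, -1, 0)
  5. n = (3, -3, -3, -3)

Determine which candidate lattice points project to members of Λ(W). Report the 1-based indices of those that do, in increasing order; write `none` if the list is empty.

3, 4

With ζ = e^{iπ/4} the internal vectors are ζ^0,ζ^3,ζ^6,ζ^9.
#1 (0, 1, 0, 1): internal (0.0000, 1.4142); octagon support 1.4142 vs apothem 1 → ∉ W
#2 (-1, 0, 0, -1): internal (-1.7071, -0.7071); octagon support 1.7071 vs apothem 1 → ∉ W
#3 (1, 1, 0, -1): internal (-0.4142, 0.0000); octagon support 0.4142 vs apothem 1 → ∈ W
#4 (0, -1, -1, 0): internal (0.7071, 0.2929); octagon support 0.7071 vs apothem 1 → ∈ W
#5 (3, -3, -3, -3): internal (3.0000, -1.2426); octagon support 3.0000 vs apothem 1 → ∉ W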